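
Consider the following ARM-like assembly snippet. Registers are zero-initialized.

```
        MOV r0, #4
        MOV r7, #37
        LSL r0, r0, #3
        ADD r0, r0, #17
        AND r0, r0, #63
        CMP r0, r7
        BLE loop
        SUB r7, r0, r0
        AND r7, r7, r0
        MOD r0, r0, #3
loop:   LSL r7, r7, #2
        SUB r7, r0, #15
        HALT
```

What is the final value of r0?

after MOV r0, #4: r0=4
after MOV r7, #37: r7=37
after LSL r0, r0, #3: r0=4<<3=32
after ADD r0, r0, #17: r0=32+17=49
after AND r0, r0, #63: r0=49&63=49
CMP r0, r7  (cmp 49,37)
BLE loop: not taken
after SUB r7, r0, r0: r7=49-49=0
after AND r7, r7, r0: r7=0&49=0
after MOD r0, r0, #3: r0=49%3=1
after LSL r7, r7, #2: r7=0<<2=0
after SUB r7, r0, #15: r7=1-15=-14
halt.

1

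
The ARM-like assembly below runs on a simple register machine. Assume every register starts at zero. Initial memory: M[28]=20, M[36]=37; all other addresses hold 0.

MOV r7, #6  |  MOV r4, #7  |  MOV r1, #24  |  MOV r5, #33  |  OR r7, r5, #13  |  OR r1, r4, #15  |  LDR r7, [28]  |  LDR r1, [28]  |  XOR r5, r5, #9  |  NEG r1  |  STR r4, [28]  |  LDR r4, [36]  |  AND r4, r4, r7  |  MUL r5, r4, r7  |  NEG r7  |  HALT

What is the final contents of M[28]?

r7=6
r4=7
r1=24
r5=33
r7=33|13=45
r1=7|15=15
r7=M[28]=20
r1=M[28]=20
r5=33^9=40
r1=-(20)=-20
STR r4, [28] → M[28]=7
r4=M[36]=37
r4=37&20=4
r5=4*20=80
r7=-(20)=-20
halt.

7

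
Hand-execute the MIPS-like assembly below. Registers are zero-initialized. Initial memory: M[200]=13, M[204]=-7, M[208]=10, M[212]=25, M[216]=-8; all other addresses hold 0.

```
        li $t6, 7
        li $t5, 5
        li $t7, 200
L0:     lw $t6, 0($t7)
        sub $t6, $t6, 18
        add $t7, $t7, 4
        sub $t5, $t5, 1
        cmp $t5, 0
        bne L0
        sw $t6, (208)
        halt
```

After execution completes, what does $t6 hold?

after li $t6, 7: $t6=7
after li $t5, 5: $t5=5
after li $t7, 200: $t7=200
after lw $t6, 0($t7): $t6=M[200]=13
after sub $t6, $t6, 18: $t6=13-18=-5
after add $t7, $t7, 4: $t7=200+4=204
after sub $t5, $t5, 1: $t5=5-1=4
cmp $t5, 0  (cmp 4,0)
bne L0: taken
after lw $t6, 0($t7): $t6=M[204]=-7
after sub $t6, $t6, 18: $t6=(-7)-18=-25
after add $t7, $t7, 4: $t7=204+4=208
after sub $t5, $t5, 1: $t5=4-1=3
cmp $t5, 0  (cmp 3,0)
bne L0: taken
after lw $t6, 0($t7): $t6=M[208]=10
after sub $t6, $t6, 18: $t6=10-18=-8
after add $t7, $t7, 4: $t7=208+4=212
after sub $t5, $t5, 1: $t5=3-1=2
cmp $t5, 0  (cmp 2,0)
bne L0: taken
after lw $t6, 0($t7): $t6=M[212]=25
after sub $t6, $t6, 18: $t6=25-18=7
after add $t7, $t7, 4: $t7=212+4=216
after sub $t5, $t5, 1: $t5=2-1=1
cmp $t5, 0  (cmp 1,0)
bne L0: taken
after lw $t6, 0($t7): $t6=M[216]=-8
after sub $t6, $t6, 18: $t6=(-8)-18=-26
after add $t7, $t7, 4: $t7=216+4=220
after sub $t5, $t5, 1: $t5=1-1=0
cmp $t5, 0  (cmp 0,0)
bne L0: not taken
sw $t6, (208) → M[208]=-26
halt.

-26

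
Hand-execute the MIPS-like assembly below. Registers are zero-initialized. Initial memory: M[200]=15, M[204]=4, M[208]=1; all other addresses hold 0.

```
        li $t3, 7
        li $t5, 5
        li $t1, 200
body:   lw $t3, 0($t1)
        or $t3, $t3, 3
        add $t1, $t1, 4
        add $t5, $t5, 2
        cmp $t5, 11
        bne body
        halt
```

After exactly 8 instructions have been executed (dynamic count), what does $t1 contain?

after li $t3, 7: $t3=7
after li $t5, 5: $t5=5
after li $t1, 200: $t1=200
after lw $t3, 0($t1): $t3=M[200]=15
after or $t3, $t3, 3: $t3=15|3=15
after add $t1, $t1, 4: $t1=200+4=204
after add $t5, $t5, 2: $t5=5+2=7
cmp $t5, 11  (cmp 7,11)
After step 8: $t1 = 204.

204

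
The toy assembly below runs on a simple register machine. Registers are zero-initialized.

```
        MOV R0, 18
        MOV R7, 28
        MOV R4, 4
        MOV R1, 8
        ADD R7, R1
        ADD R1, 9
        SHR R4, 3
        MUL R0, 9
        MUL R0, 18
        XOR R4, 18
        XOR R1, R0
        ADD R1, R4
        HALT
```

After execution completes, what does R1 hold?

after MOV R0, 18: R0=18
after MOV R7, 28: R7=28
after MOV R4, 4: R4=4
after MOV R1, 8: R1=8
after ADD R7, R1: R7=28+8=36
after ADD R1, 9: R1=8+9=17
after SHR R4, 3: R4=4>>3=0
after MUL R0, 9: R0=18*9=162
after MUL R0, 18: R0=162*18=2916
after XOR R4, 18: R4=0^18=18
after XOR R1, R0: R1=17^2916=2933
after ADD R1, R4: R1=2933+18=2951
halt.

2951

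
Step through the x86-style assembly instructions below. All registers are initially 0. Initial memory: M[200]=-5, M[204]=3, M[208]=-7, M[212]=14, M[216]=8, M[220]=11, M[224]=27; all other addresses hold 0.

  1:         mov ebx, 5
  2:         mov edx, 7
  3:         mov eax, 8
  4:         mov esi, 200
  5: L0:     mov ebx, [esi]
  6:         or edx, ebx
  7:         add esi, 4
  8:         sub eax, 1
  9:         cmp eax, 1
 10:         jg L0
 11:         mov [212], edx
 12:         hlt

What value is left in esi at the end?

228

after mov ebx, 5: ebx=5
after mov edx, 7: edx=7
after mov eax, 8: eax=8
after mov esi, 200: esi=200
after mov ebx, [esi]: ebx=M[200]=-5
after or edx, ebx: edx=7|(-5)=-1
after add esi, 4: esi=200+4=204
after sub eax, 1: eax=8-1=7
cmp eax, 1  (cmp 7,1)
jg L0: taken
after mov ebx, [esi]: ebx=M[204]=3
after or edx, ebx: edx=(-1)|3=-1
after add esi, 4: esi=204+4=208
after sub eax, 1: eax=7-1=6
cmp eax, 1  (cmp 6,1)
jg L0: taken
after mov ebx, [esi]: ebx=M[208]=-7
after or edx, ebx: edx=(-1)|(-7)=-1
after add esi, 4: esi=208+4=212
after sub eax, 1: eax=6-1=5
cmp eax, 1  (cmp 5,1)
jg L0: taken
after mov ebx, [esi]: ebx=M[212]=14
after or edx, ebx: edx=(-1)|14=-1
after add esi, 4: esi=212+4=216
after sub eax, 1: eax=5-1=4
cmp eax, 1  (cmp 4,1)
jg L0: taken
after mov ebx, [esi]: ebx=M[216]=8
after or edx, ebx: edx=(-1)|8=-1
after add esi, 4: esi=216+4=220
after sub eax, 1: eax=4-1=3
cmp eax, 1  (cmp 3,1)
jg L0: taken
after mov ebx, [esi]: ebx=M[220]=11
after or edx, ebx: edx=(-1)|11=-1
after add esi, 4: esi=220+4=224
after sub eax, 1: eax=3-1=2
cmp eax, 1  (cmp 2,1)
jg L0: taken
after mov ebx, [esi]: ebx=M[224]=27
after or edx, ebx: edx=(-1)|27=-1
after add esi, 4: esi=224+4=228
after sub eax, 1: eax=2-1=1
cmp eax, 1  (cmp 1,1)
jg L0: not taken
mov [212], edx → M[212]=-1
halt.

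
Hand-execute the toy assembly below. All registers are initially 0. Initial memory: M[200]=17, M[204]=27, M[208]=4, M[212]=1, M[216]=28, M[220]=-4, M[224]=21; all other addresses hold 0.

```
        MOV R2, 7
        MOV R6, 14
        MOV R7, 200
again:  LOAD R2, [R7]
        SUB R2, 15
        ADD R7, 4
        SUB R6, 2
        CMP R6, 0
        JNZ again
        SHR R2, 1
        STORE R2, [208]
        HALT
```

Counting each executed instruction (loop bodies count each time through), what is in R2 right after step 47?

R2=7
R6=14
R7=200
R2=M[200]=17
R2=17-15=2
R7=200+4=204
R6=14-2=12
CMP R6, 0  (cmp 12,0)
JNZ again: taken
R2=M[204]=27
R2=27-15=12
R7=204+4=208
R6=12-2=10
CMP R6, 0  (cmp 10,0)
JNZ again: taken
R2=M[208]=4
R2=4-15=-11
R7=208+4=212
R6=10-2=8
CMP R6, 0  (cmp 8,0)
JNZ again: taken
R2=M[212]=1
R2=1-15=-14
R7=212+4=216
R6=8-2=6
CMP R6, 0  (cmp 6,0)
JNZ again: taken
R2=M[216]=28
R2=28-15=13
R7=216+4=220
R6=6-2=4
CMP R6, 0  (cmp 4,0)
JNZ again: taken
R2=M[220]=-4
R2=(-4)-15=-19
R7=220+4=224
R6=4-2=2
CMP R6, 0  (cmp 2,0)
JNZ again: taken
R2=M[224]=21
R2=21-15=6
R7=224+4=228
R6=2-2=0
CMP R6, 0  (cmp 0,0)
JNZ again: not taken
R2=6>>1=3
STORE R2, [208] → M[208]=3
After step 47: R2 = 3.

3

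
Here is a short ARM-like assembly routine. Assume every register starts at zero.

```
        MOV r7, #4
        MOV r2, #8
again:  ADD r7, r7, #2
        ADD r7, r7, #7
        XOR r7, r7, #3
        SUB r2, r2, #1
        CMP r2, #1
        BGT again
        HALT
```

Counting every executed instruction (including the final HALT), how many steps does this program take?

45

r7=4
r2=8
r7=4+2=6
r7=6+7=13
r7=13^3=14
r2=8-1=7
CMP r2, #1  (cmp 7,1)
BGT again: taken
r7=14+2=16
r7=16+7=23
r7=23^3=20
r2=7-1=6
CMP r2, #1  (cmp 6,1)
BGT again: taken
r7=20+2=22
r7=22+7=29
r7=29^3=30
r2=6-1=5
CMP r2, #1  (cmp 5,1)
BGT again: taken
r7=30+2=32
r7=32+7=39
r7=39^3=36
r2=5-1=4
CMP r2, #1  (cmp 4,1)
BGT again: taken
r7=36+2=38
r7=38+7=45
r7=45^3=46
r2=4-1=3
CMP r2, #1  (cmp 3,1)
BGT again: taken
r7=46+2=48
r7=48+7=55
r7=55^3=52
r2=3-1=2
CMP r2, #1  (cmp 2,1)
BGT again: taken
r7=52+2=54
r7=54+7=61
r7=61^3=62
r2=2-1=1
CMP r2, #1  (cmp 1,1)
BGT again: not taken
halt.
Total executed instructions: 45.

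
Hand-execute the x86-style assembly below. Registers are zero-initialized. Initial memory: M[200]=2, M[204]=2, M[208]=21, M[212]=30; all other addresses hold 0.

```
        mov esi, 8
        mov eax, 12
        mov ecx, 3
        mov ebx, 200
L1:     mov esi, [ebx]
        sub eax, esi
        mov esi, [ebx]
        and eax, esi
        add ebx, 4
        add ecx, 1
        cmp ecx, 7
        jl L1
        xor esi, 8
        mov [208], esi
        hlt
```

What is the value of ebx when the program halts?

216

esi=8
eax=12
ecx=3
ebx=200
esi=M[200]=2
eax=12-2=10
esi=M[200]=2
eax=10&2=2
ebx=200+4=204
ecx=3+1=4
cmp ecx, 7  (cmp 4,7)
jl L1: taken
esi=M[204]=2
eax=2-2=0
esi=M[204]=2
eax=0&2=0
ebx=204+4=208
ecx=4+1=5
cmp ecx, 7  (cmp 5,7)
jl L1: taken
esi=M[208]=21
eax=0-21=-21
esi=M[208]=21
eax=(-21)&21=1
ebx=208+4=212
ecx=5+1=6
cmp ecx, 7  (cmp 6,7)
jl L1: taken
esi=M[212]=30
eax=1-30=-29
esi=M[212]=30
eax=(-29)&30=2
ebx=212+4=216
ecx=6+1=7
cmp ecx, 7  (cmp 7,7)
jl L1: not taken
esi=30^8=22
mov [208], esi → M[208]=22
halt.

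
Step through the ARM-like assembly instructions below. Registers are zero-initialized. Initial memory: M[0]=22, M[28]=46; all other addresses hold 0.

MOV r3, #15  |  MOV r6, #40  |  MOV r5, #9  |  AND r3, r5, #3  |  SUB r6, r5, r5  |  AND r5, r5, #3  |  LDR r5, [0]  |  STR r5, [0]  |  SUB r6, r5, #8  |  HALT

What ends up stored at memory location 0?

22

after MOV r3, #15: r3=15
after MOV r6, #40: r6=40
after MOV r5, #9: r5=9
after AND r3, r5, #3: r3=9&3=1
after SUB r6, r5, r5: r6=9-9=0
after AND r5, r5, #3: r5=9&3=1
after LDR r5, [0]: r5=M[0]=22
STR r5, [0] → M[0]=22
after SUB r6, r5, #8: r6=22-8=14
halt.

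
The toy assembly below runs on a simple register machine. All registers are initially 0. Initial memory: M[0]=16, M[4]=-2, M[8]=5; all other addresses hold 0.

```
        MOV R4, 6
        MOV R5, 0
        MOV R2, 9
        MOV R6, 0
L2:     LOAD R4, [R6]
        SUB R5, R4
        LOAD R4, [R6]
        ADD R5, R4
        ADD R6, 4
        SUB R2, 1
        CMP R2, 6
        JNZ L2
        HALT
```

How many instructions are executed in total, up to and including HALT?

29

R4=6
R5=0
R2=9
R6=0
R4=M[0]=16
R5=0-16=-16
R4=M[0]=16
R5=(-16)+16=0
R6=0+4=4
R2=9-1=8
CMP R2, 6  (cmp 8,6)
JNZ L2: taken
R4=M[4]=-2
R5=0-(-2)=2
R4=M[4]=-2
R5=2+(-2)=0
R6=4+4=8
R2=8-1=7
CMP R2, 6  (cmp 7,6)
JNZ L2: taken
R4=M[8]=5
R5=0-5=-5
R4=M[8]=5
R5=(-5)+5=0
R6=8+4=12
R2=7-1=6
CMP R2, 6  (cmp 6,6)
JNZ L2: not taken
halt.
Total executed instructions: 29.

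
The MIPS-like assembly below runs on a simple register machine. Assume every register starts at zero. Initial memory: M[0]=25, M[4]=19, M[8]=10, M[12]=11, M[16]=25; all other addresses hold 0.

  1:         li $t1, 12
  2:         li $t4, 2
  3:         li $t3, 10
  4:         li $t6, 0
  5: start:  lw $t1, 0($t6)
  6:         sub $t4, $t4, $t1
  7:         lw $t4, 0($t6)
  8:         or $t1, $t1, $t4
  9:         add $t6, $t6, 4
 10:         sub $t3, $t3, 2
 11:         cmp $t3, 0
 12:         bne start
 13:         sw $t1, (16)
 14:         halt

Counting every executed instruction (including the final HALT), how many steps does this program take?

after li $t1, 12: $t1=12
after li $t4, 2: $t4=2
after li $t3, 10: $t3=10
after li $t6, 0: $t6=0
after lw $t1, 0($t6): $t1=M[0]=25
after sub $t4, $t4, $t1: $t4=2-25=-23
after lw $t4, 0($t6): $t4=M[0]=25
after or $t1, $t1, $t4: $t1=25|25=25
after add $t6, $t6, 4: $t6=0+4=4
after sub $t3, $t3, 2: $t3=10-2=8
cmp $t3, 0  (cmp 8,0)
bne start: taken
after lw $t1, 0($t6): $t1=M[4]=19
after sub $t4, $t4, $t1: $t4=25-19=6
after lw $t4, 0($t6): $t4=M[4]=19
after or $t1, $t1, $t4: $t1=19|19=19
after add $t6, $t6, 4: $t6=4+4=8
after sub $t3, $t3, 2: $t3=8-2=6
cmp $t3, 0  (cmp 6,0)
bne start: taken
after lw $t1, 0($t6): $t1=M[8]=10
after sub $t4, $t4, $t1: $t4=19-10=9
after lw $t4, 0($t6): $t4=M[8]=10
after or $t1, $t1, $t4: $t1=10|10=10
after add $t6, $t6, 4: $t6=8+4=12
after sub $t3, $t3, 2: $t3=6-2=4
cmp $t3, 0  (cmp 4,0)
bne start: taken
after lw $t1, 0($t6): $t1=M[12]=11
after sub $t4, $t4, $t1: $t4=10-11=-1
after lw $t4, 0($t6): $t4=M[12]=11
after or $t1, $t1, $t4: $t1=11|11=11
after add $t6, $t6, 4: $t6=12+4=16
after sub $t3, $t3, 2: $t3=4-2=2
cmp $t3, 0  (cmp 2,0)
bne start: taken
after lw $t1, 0($t6): $t1=M[16]=25
after sub $t4, $t4, $t1: $t4=11-25=-14
after lw $t4, 0($t6): $t4=M[16]=25
after or $t1, $t1, $t4: $t1=25|25=25
after add $t6, $t6, 4: $t6=16+4=20
after sub $t3, $t3, 2: $t3=2-2=0
cmp $t3, 0  (cmp 0,0)
bne start: not taken
sw $t1, (16) → M[16]=25
halt.
Total executed instructions: 46.

46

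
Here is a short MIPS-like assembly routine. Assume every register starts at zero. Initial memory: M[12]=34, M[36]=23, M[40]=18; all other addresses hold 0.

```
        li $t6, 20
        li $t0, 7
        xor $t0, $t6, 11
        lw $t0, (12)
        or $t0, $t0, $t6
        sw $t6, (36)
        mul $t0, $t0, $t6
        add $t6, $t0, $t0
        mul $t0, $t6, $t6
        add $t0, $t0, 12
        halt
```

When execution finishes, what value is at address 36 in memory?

li $t6, 20 → $t6=20
li $t0, 7 → $t0=7
xor $t0, $t6, 11 → $t0=20^11=31
lw $t0, (12) → $t0=M[12]=34
or $t0, $t0, $t6 → $t0=34|20=54
sw $t6, (36) → M[36]=20
mul $t0, $t0, $t6 → $t0=54*20=1080
add $t6, $t0, $t0 → $t6=1080+1080=2160
mul $t0, $t6, $t6 → $t0=2160*2160=4665600
add $t0, $t0, 12 → $t0=4665600+12=4665612
halt.

20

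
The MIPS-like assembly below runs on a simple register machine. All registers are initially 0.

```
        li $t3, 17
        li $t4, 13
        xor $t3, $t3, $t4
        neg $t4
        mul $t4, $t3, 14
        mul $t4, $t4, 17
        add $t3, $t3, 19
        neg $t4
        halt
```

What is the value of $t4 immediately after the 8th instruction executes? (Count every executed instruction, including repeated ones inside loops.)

-6664

$t3=17
$t4=13
$t3=17^13=28
$t4=-(13)=-13
$t4=28*14=392
$t4=392*17=6664
$t3=28+19=47
$t4=-(6664)=-6664
After step 8: $t4 = -6664.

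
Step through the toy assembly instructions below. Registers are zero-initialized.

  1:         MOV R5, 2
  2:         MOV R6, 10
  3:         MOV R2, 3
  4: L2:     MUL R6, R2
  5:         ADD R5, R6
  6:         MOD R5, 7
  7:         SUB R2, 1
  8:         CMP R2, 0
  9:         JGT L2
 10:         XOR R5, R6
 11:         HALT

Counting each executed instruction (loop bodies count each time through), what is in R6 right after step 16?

after MOV R5, 2: R5=2
after MOV R6, 10: R6=10
after MOV R2, 3: R2=3
after MUL R6, R2: R6=10*3=30
after ADD R5, R6: R5=2+30=32
after MOD R5, 7: R5=32%7=4
after SUB R2, 1: R2=3-1=2
CMP R2, 0  (cmp 2,0)
JGT L2: taken
after MUL R6, R2: R6=30*2=60
after ADD R5, R6: R5=4+60=64
after MOD R5, 7: R5=64%7=1
after SUB R2, 1: R2=2-1=1
CMP R2, 0  (cmp 1,0)
JGT L2: taken
after MUL R6, R2: R6=60*1=60
After step 16: R6 = 60.

60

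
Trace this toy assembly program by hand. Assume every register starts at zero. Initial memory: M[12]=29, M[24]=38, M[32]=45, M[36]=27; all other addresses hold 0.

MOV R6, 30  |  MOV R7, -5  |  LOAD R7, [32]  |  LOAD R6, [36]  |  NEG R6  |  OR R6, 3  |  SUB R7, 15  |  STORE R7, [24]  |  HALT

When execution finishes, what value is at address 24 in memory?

30

after MOV R6, 30: R6=30
after MOV R7, -5: R7=-5
after LOAD R7, [32]: R7=M[32]=45
after LOAD R6, [36]: R6=M[36]=27
after NEG R6: R6=-(27)=-27
after OR R6, 3: R6=(-27)|3=-25
after SUB R7, 15: R7=45-15=30
STORE R7, [24] → M[24]=30
halt.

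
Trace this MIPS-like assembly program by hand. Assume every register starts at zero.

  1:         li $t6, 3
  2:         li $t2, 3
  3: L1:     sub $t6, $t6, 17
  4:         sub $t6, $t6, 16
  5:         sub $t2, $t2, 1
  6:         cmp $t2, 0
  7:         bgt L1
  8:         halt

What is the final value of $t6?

after li $t6, 3: $t6=3
after li $t2, 3: $t2=3
after sub $t6, $t6, 17: $t6=3-17=-14
after sub $t6, $t6, 16: $t6=(-14)-16=-30
after sub $t2, $t2, 1: $t2=3-1=2
cmp $t2, 0  (cmp 2,0)
bgt L1: taken
after sub $t6, $t6, 17: $t6=(-30)-17=-47
after sub $t6, $t6, 16: $t6=(-47)-16=-63
after sub $t2, $t2, 1: $t2=2-1=1
cmp $t2, 0  (cmp 1,0)
bgt L1: taken
after sub $t6, $t6, 17: $t6=(-63)-17=-80
after sub $t6, $t6, 16: $t6=(-80)-16=-96
after sub $t2, $t2, 1: $t2=1-1=0
cmp $t2, 0  (cmp 0,0)
bgt L1: not taken
halt.

-96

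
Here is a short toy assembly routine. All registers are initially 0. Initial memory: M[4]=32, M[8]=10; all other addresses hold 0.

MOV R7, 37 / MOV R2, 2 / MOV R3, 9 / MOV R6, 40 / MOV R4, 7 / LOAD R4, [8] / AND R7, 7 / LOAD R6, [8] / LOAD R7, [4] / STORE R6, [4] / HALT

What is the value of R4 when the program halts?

MOV R7, 37 → R7=37
MOV R2, 2 → R2=2
MOV R3, 9 → R3=9
MOV R6, 40 → R6=40
MOV R4, 7 → R4=7
LOAD R4, [8] → R4=M[8]=10
AND R7, 7 → R7=37&7=5
LOAD R6, [8] → R6=M[8]=10
LOAD R7, [4] → R7=M[4]=32
STORE R6, [4] → M[4]=10
halt.

10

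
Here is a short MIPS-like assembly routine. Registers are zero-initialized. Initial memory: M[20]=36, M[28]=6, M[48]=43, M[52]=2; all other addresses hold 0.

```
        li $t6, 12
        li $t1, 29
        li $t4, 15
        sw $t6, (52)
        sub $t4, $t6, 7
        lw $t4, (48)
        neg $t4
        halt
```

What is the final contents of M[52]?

12

after li $t6, 12: $t6=12
after li $t1, 29: $t1=29
after li $t4, 15: $t4=15
sw $t6, (52) → M[52]=12
after sub $t4, $t6, 7: $t4=12-7=5
after lw $t4, (48): $t4=M[48]=43
after neg $t4: $t4=-(43)=-43
halt.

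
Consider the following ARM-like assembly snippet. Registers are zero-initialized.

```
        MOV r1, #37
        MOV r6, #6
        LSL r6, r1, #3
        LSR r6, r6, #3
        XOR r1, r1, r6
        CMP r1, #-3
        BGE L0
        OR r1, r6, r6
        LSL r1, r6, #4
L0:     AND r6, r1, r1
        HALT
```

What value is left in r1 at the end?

r1=37
r6=6
r6=37<<3=296
r6=296>>3=37
r1=37^37=0
CMP r1, #-3  (cmp 0,-3)
BGE L0: taken
r6=0&0=0
halt.

0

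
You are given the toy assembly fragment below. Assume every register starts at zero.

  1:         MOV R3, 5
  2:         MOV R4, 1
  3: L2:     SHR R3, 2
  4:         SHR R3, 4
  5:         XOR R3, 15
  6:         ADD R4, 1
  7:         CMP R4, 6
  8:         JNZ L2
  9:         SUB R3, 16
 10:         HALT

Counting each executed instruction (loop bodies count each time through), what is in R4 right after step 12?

after MOV R3, 5: R3=5
after MOV R4, 1: R4=1
after SHR R3, 2: R3=5>>2=1
after SHR R3, 4: R3=1>>4=0
after XOR R3, 15: R3=0^15=15
after ADD R4, 1: R4=1+1=2
CMP R4, 6  (cmp 2,6)
JNZ L2: taken
after SHR R3, 2: R3=15>>2=3
after SHR R3, 4: R3=3>>4=0
after XOR R3, 15: R3=0^15=15
after ADD R4, 1: R4=2+1=3
After step 12: R4 = 3.

3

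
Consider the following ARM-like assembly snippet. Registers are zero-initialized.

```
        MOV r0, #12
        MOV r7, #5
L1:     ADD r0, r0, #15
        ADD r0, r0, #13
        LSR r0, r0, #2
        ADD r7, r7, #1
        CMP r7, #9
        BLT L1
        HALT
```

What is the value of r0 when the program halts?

MOV r0, #12 → r0=12
MOV r7, #5 → r7=5
ADD r0, r0, #15 → r0=12+15=27
ADD r0, r0, #13 → r0=27+13=40
LSR r0, r0, #2 → r0=40>>2=10
ADD r7, r7, #1 → r7=5+1=6
CMP r7, #9  (cmp 6,9)
BLT L1: taken
ADD r0, r0, #15 → r0=10+15=25
ADD r0, r0, #13 → r0=25+13=38
LSR r0, r0, #2 → r0=38>>2=9
ADD r7, r7, #1 → r7=6+1=7
CMP r7, #9  (cmp 7,9)
BLT L1: taken
ADD r0, r0, #15 → r0=9+15=24
ADD r0, r0, #13 → r0=24+13=37
LSR r0, r0, #2 → r0=37>>2=9
ADD r7, r7, #1 → r7=7+1=8
CMP r7, #9  (cmp 8,9)
BLT L1: taken
ADD r0, r0, #15 → r0=9+15=24
ADD r0, r0, #13 → r0=24+13=37
LSR r0, r0, #2 → r0=37>>2=9
ADD r7, r7, #1 → r7=8+1=9
CMP r7, #9  (cmp 9,9)
BLT L1: not taken
halt.

9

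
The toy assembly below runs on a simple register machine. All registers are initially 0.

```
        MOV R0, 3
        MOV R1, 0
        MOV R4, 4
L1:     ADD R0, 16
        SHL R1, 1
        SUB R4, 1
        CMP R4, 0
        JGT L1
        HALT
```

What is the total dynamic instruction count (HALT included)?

24

R0=3
R1=0
R4=4
R0=3+16=19
R1=0<<1=0
R4=4-1=3
CMP R4, 0  (cmp 3,0)
JGT L1: taken
R0=19+16=35
R1=0<<1=0
R4=3-1=2
CMP R4, 0  (cmp 2,0)
JGT L1: taken
R0=35+16=51
R1=0<<1=0
R4=2-1=1
CMP R4, 0  (cmp 1,0)
JGT L1: taken
R0=51+16=67
R1=0<<1=0
R4=1-1=0
CMP R4, 0  (cmp 0,0)
JGT L1: not taken
halt.
Total executed instructions: 24.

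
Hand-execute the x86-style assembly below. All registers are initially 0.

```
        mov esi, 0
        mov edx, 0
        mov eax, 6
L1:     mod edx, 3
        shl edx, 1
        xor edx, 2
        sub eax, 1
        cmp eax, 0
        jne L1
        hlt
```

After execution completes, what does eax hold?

mov esi, 0 → esi=0
mov edx, 0 → edx=0
mov eax, 6 → eax=6
mod edx, 3 → edx=0%3=0
shl edx, 1 → edx=0<<1=0
xor edx, 2 → edx=0^2=2
sub eax, 1 → eax=6-1=5
cmp eax, 0  (cmp 5,0)
jne L1: taken
mod edx, 3 → edx=2%3=2
shl edx, 1 → edx=2<<1=4
xor edx, 2 → edx=4^2=6
sub eax, 1 → eax=5-1=4
cmp eax, 0  (cmp 4,0)
jne L1: taken
mod edx, 3 → edx=6%3=0
shl edx, 1 → edx=0<<1=0
xor edx, 2 → edx=0^2=2
sub eax, 1 → eax=4-1=3
cmp eax, 0  (cmp 3,0)
jne L1: taken
mod edx, 3 → edx=2%3=2
shl edx, 1 → edx=2<<1=4
xor edx, 2 → edx=4^2=6
sub eax, 1 → eax=3-1=2
cmp eax, 0  (cmp 2,0)
jne L1: taken
mod edx, 3 → edx=6%3=0
shl edx, 1 → edx=0<<1=0
xor edx, 2 → edx=0^2=2
sub eax, 1 → eax=2-1=1
cmp eax, 0  (cmp 1,0)
jne L1: taken
mod edx, 3 → edx=2%3=2
shl edx, 1 → edx=2<<1=4
xor edx, 2 → edx=4^2=6
sub eax, 1 → eax=1-1=0
cmp eax, 0  (cmp 0,0)
jne L1: not taken
halt.

0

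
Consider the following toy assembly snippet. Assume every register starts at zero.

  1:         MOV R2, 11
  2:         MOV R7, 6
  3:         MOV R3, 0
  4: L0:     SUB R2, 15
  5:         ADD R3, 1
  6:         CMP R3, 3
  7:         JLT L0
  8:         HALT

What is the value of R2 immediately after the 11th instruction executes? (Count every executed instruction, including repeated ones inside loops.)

R2=11
R7=6
R3=0
R2=11-15=-4
R3=0+1=1
CMP R3, 3  (cmp 1,3)
JLT L0: taken
R2=(-4)-15=-19
R3=1+1=2
CMP R3, 3  (cmp 2,3)
JLT L0: taken
After step 11: R2 = -19.

-19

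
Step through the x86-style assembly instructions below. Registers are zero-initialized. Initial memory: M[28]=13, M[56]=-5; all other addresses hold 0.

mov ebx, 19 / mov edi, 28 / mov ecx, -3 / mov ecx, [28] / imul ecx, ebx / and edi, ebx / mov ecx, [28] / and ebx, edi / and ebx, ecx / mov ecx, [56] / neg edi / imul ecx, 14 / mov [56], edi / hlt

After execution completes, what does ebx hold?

mov ebx, 19 → ebx=19
mov edi, 28 → edi=28
mov ecx, -3 → ecx=-3
mov ecx, [28] → ecx=M[28]=13
imul ecx, ebx → ecx=13*19=247
and edi, ebx → edi=28&19=16
mov ecx, [28] → ecx=M[28]=13
and ebx, edi → ebx=19&16=16
and ebx, ecx → ebx=16&13=0
mov ecx, [56] → ecx=M[56]=-5
neg edi → edi=-(16)=-16
imul ecx, 14 → ecx=(-5)*14=-70
mov [56], edi → M[56]=-16
halt.

0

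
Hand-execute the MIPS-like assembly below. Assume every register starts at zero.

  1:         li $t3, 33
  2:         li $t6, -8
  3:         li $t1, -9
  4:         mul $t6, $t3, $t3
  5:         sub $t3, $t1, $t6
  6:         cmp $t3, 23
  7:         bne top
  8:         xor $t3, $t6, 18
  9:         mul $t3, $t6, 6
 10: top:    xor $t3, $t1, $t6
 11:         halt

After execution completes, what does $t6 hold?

1089

li $t3, 33 → $t3=33
li $t6, -8 → $t6=-8
li $t1, -9 → $t1=-9
mul $t6, $t3, $t3 → $t6=33*33=1089
sub $t3, $t1, $t6 → $t3=(-9)-1089=-1098
cmp $t3, 23  (cmp -1098,23)
bne top: taken
xor $t3, $t1, $t6 → $t3=(-9)^1089=-1098
halt.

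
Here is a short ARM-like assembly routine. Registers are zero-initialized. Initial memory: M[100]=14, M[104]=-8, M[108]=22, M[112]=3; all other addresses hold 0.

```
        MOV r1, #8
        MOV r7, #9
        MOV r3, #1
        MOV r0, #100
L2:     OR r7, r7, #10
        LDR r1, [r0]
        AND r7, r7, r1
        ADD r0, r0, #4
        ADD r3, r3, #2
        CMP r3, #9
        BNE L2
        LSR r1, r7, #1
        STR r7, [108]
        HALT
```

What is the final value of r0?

MOV r1, #8 → r1=8
MOV r7, #9 → r7=9
MOV r3, #1 → r3=1
MOV r0, #100 → r0=100
OR r7, r7, #10 → r7=9|10=11
LDR r1, [r0] → r1=M[100]=14
AND r7, r7, r1 → r7=11&14=10
ADD r0, r0, #4 → r0=100+4=104
ADD r3, r3, #2 → r3=1+2=3
CMP r3, #9  (cmp 3,9)
BNE L2: taken
OR r7, r7, #10 → r7=10|10=10
LDR r1, [r0] → r1=M[104]=-8
AND r7, r7, r1 → r7=10&(-8)=8
ADD r0, r0, #4 → r0=104+4=108
ADD r3, r3, #2 → r3=3+2=5
CMP r3, #9  (cmp 5,9)
BNE L2: taken
OR r7, r7, #10 → r7=8|10=10
LDR r1, [r0] → r1=M[108]=22
AND r7, r7, r1 → r7=10&22=2
ADD r0, r0, #4 → r0=108+4=112
ADD r3, r3, #2 → r3=5+2=7
CMP r3, #9  (cmp 7,9)
BNE L2: taken
OR r7, r7, #10 → r7=2|10=10
LDR r1, [r0] → r1=M[112]=3
AND r7, r7, r1 → r7=10&3=2
ADD r0, r0, #4 → r0=112+4=116
ADD r3, r3, #2 → r3=7+2=9
CMP r3, #9  (cmp 9,9)
BNE L2: not taken
LSR r1, r7, #1 → r1=2>>1=1
STR r7, [108] → M[108]=2
halt.

116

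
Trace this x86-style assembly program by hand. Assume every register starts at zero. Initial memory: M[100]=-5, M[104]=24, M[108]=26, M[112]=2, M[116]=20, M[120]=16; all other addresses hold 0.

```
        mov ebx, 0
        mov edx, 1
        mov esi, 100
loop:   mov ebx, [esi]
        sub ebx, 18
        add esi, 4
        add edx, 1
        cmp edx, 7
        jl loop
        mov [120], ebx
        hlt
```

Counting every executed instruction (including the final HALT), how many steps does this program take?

41

after mov ebx, 0: ebx=0
after mov edx, 1: edx=1
after mov esi, 100: esi=100
after mov ebx, [esi]: ebx=M[100]=-5
after sub ebx, 18: ebx=(-5)-18=-23
after add esi, 4: esi=100+4=104
after add edx, 1: edx=1+1=2
cmp edx, 7  (cmp 2,7)
jl loop: taken
after mov ebx, [esi]: ebx=M[104]=24
after sub ebx, 18: ebx=24-18=6
after add esi, 4: esi=104+4=108
after add edx, 1: edx=2+1=3
cmp edx, 7  (cmp 3,7)
jl loop: taken
after mov ebx, [esi]: ebx=M[108]=26
after sub ebx, 18: ebx=26-18=8
after add esi, 4: esi=108+4=112
after add edx, 1: edx=3+1=4
cmp edx, 7  (cmp 4,7)
jl loop: taken
after mov ebx, [esi]: ebx=M[112]=2
after sub ebx, 18: ebx=2-18=-16
after add esi, 4: esi=112+4=116
after add edx, 1: edx=4+1=5
cmp edx, 7  (cmp 5,7)
jl loop: taken
after mov ebx, [esi]: ebx=M[116]=20
after sub ebx, 18: ebx=20-18=2
after add esi, 4: esi=116+4=120
after add edx, 1: edx=5+1=6
cmp edx, 7  (cmp 6,7)
jl loop: taken
after mov ebx, [esi]: ebx=M[120]=16
after sub ebx, 18: ebx=16-18=-2
after add esi, 4: esi=120+4=124
after add edx, 1: edx=6+1=7
cmp edx, 7  (cmp 7,7)
jl loop: not taken
mov [120], ebx → M[120]=-2
halt.
Total executed instructions: 41.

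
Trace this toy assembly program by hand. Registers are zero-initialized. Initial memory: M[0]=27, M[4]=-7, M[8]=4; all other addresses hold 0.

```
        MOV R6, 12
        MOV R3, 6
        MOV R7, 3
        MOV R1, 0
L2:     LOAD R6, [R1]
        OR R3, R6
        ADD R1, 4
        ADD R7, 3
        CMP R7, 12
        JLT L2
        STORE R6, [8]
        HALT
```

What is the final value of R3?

MOV R6, 12 → R6=12
MOV R3, 6 → R3=6
MOV R7, 3 → R7=3
MOV R1, 0 → R1=0
LOAD R6, [R1] → R6=M[0]=27
OR R3, R6 → R3=6|27=31
ADD R1, 4 → R1=0+4=4
ADD R7, 3 → R7=3+3=6
CMP R7, 12  (cmp 6,12)
JLT L2: taken
LOAD R6, [R1] → R6=M[4]=-7
OR R3, R6 → R3=31|(-7)=-1
ADD R1, 4 → R1=4+4=8
ADD R7, 3 → R7=6+3=9
CMP R7, 12  (cmp 9,12)
JLT L2: taken
LOAD R6, [R1] → R6=M[8]=4
OR R3, R6 → R3=(-1)|4=-1
ADD R1, 4 → R1=8+4=12
ADD R7, 3 → R7=9+3=12
CMP R7, 12  (cmp 12,12)
JLT L2: not taken
STORE R6, [8] → M[8]=4
halt.

-1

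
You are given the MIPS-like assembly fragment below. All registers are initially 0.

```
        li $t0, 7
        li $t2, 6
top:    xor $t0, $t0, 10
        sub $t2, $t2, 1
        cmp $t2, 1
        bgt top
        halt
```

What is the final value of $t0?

13

$t0=7
$t2=6
$t0=7^10=13
$t2=6-1=5
cmp $t2, 1  (cmp 5,1)
bgt top: taken
$t0=13^10=7
$t2=5-1=4
cmp $t2, 1  (cmp 4,1)
bgt top: taken
$t0=7^10=13
$t2=4-1=3
cmp $t2, 1  (cmp 3,1)
bgt top: taken
$t0=13^10=7
$t2=3-1=2
cmp $t2, 1  (cmp 2,1)
bgt top: taken
$t0=7^10=13
$t2=2-1=1
cmp $t2, 1  (cmp 1,1)
bgt top: not taken
halt.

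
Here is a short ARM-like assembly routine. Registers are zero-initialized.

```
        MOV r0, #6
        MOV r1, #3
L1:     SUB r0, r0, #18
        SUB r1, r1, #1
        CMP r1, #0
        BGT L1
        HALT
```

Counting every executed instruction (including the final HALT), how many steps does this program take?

15

r0=6
r1=3
r0=6-18=-12
r1=3-1=2
CMP r1, #0  (cmp 2,0)
BGT L1: taken
r0=(-12)-18=-30
r1=2-1=1
CMP r1, #0  (cmp 1,0)
BGT L1: taken
r0=(-30)-18=-48
r1=1-1=0
CMP r1, #0  (cmp 0,0)
BGT L1: not taken
halt.
Total executed instructions: 15.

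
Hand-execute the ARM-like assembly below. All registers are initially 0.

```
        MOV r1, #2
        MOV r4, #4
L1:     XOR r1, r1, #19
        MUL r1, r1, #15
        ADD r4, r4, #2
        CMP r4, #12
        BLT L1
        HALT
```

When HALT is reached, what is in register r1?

793830

MOV r1, #2 → r1=2
MOV r4, #4 → r4=4
XOR r1, r1, #19 → r1=2^19=17
MUL r1, r1, #15 → r1=17*15=255
ADD r4, r4, #2 → r4=4+2=6
CMP r4, #12  (cmp 6,12)
BLT L1: taken
XOR r1, r1, #19 → r1=255^19=236
MUL r1, r1, #15 → r1=236*15=3540
ADD r4, r4, #2 → r4=6+2=8
CMP r4, #12  (cmp 8,12)
BLT L1: taken
XOR r1, r1, #19 → r1=3540^19=3527
MUL r1, r1, #15 → r1=3527*15=52905
ADD r4, r4, #2 → r4=8+2=10
CMP r4, #12  (cmp 10,12)
BLT L1: taken
XOR r1, r1, #19 → r1=52905^19=52922
MUL r1, r1, #15 → r1=52922*15=793830
ADD r4, r4, #2 → r4=10+2=12
CMP r4, #12  (cmp 12,12)
BLT L1: not taken
halt.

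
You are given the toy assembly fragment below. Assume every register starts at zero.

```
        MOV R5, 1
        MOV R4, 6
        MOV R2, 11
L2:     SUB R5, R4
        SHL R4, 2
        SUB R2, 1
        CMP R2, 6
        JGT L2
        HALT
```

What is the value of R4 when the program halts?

MOV R5, 1 → R5=1
MOV R4, 6 → R4=6
MOV R2, 11 → R2=11
SUB R5, R4 → R5=1-6=-5
SHL R4, 2 → R4=6<<2=24
SUB R2, 1 → R2=11-1=10
CMP R2, 6  (cmp 10,6)
JGT L2: taken
SUB R5, R4 → R5=(-5)-24=-29
SHL R4, 2 → R4=24<<2=96
SUB R2, 1 → R2=10-1=9
CMP R2, 6  (cmp 9,6)
JGT L2: taken
SUB R5, R4 → R5=(-29)-96=-125
SHL R4, 2 → R4=96<<2=384
SUB R2, 1 → R2=9-1=8
CMP R2, 6  (cmp 8,6)
JGT L2: taken
SUB R5, R4 → R5=(-125)-384=-509
SHL R4, 2 → R4=384<<2=1536
SUB R2, 1 → R2=8-1=7
CMP R2, 6  (cmp 7,6)
JGT L2: taken
SUB R5, R4 → R5=(-509)-1536=-2045
SHL R4, 2 → R4=1536<<2=6144
SUB R2, 1 → R2=7-1=6
CMP R2, 6  (cmp 6,6)
JGT L2: not taken
halt.

6144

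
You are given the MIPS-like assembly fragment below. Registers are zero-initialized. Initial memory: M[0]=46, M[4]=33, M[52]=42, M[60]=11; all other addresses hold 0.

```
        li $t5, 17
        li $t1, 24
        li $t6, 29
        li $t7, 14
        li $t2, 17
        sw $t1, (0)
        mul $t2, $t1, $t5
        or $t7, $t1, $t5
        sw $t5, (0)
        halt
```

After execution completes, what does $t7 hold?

li $t5, 17 → $t5=17
li $t1, 24 → $t1=24
li $t6, 29 → $t6=29
li $t7, 14 → $t7=14
li $t2, 17 → $t2=17
sw $t1, (0) → M[0]=24
mul $t2, $t1, $t5 → $t2=24*17=408
or $t7, $t1, $t5 → $t7=24|17=25
sw $t5, (0) → M[0]=17
halt.

25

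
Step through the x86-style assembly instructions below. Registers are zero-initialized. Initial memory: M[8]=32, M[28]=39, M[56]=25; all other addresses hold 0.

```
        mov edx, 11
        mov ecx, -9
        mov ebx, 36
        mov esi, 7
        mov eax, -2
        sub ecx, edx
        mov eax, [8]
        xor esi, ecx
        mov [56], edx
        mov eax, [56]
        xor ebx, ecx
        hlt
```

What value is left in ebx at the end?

-56

after mov edx, 11: edx=11
after mov ecx, -9: ecx=-9
after mov ebx, 36: ebx=36
after mov esi, 7: esi=7
after mov eax, -2: eax=-2
after sub ecx, edx: ecx=(-9)-11=-20
after mov eax, [8]: eax=M[8]=32
after xor esi, ecx: esi=7^(-20)=-21
mov [56], edx → M[56]=11
after mov eax, [56]: eax=M[56]=11
after xor ebx, ecx: ebx=36^(-20)=-56
halt.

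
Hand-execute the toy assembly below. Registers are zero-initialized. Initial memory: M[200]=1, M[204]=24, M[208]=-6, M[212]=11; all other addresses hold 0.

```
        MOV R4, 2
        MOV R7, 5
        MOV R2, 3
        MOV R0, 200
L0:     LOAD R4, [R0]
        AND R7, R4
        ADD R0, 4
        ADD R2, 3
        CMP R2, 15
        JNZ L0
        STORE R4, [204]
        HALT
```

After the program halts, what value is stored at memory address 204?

11

MOV R4, 2 → R4=2
MOV R7, 5 → R7=5
MOV R2, 3 → R2=3
MOV R0, 200 → R0=200
LOAD R4, [R0] → R4=M[200]=1
AND R7, R4 → R7=5&1=1
ADD R0, 4 → R0=200+4=204
ADD R2, 3 → R2=3+3=6
CMP R2, 15  (cmp 6,15)
JNZ L0: taken
LOAD R4, [R0] → R4=M[204]=24
AND R7, R4 → R7=1&24=0
ADD R0, 4 → R0=204+4=208
ADD R2, 3 → R2=6+3=9
CMP R2, 15  (cmp 9,15)
JNZ L0: taken
LOAD R4, [R0] → R4=M[208]=-6
AND R7, R4 → R7=0&(-6)=0
ADD R0, 4 → R0=208+4=212
ADD R2, 3 → R2=9+3=12
CMP R2, 15  (cmp 12,15)
JNZ L0: taken
LOAD R4, [R0] → R4=M[212]=11
AND R7, R4 → R7=0&11=0
ADD R0, 4 → R0=212+4=216
ADD R2, 3 → R2=12+3=15
CMP R2, 15  (cmp 15,15)
JNZ L0: not taken
STORE R4, [204] → M[204]=11
halt.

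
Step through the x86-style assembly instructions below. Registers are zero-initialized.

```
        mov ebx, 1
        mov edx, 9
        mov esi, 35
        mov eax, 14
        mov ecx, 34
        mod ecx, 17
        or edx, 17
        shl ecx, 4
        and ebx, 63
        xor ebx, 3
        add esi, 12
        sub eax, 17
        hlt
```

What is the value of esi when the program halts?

ebx=1
edx=9
esi=35
eax=14
ecx=34
ecx=34%17=0
edx=9|17=25
ecx=0<<4=0
ebx=1&63=1
ebx=1^3=2
esi=35+12=47
eax=14-17=-3
halt.

47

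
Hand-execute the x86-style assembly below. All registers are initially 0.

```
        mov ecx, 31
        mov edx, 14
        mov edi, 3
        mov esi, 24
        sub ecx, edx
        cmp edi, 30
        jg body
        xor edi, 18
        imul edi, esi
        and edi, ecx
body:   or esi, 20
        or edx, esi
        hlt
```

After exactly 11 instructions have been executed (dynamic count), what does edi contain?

16

ecx=31
edx=14
edi=3
esi=24
ecx=31-14=17
cmp edi, 30  (cmp 3,30)
jg body: not taken
edi=3^18=17
edi=17*24=408
edi=408&17=16
esi=24|20=28
After step 11: edi = 16.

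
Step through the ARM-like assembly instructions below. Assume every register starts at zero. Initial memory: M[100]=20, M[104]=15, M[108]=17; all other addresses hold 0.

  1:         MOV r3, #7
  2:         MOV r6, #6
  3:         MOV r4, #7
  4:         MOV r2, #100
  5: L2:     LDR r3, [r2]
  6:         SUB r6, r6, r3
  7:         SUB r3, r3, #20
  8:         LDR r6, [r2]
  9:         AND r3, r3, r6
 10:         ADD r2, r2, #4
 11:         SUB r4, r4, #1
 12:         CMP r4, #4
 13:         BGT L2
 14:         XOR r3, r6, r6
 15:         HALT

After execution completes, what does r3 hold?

0

r3=7
r6=6
r4=7
r2=100
r3=M[100]=20
r6=6-20=-14
r3=20-20=0
r6=M[100]=20
r3=0&20=0
r2=100+4=104
r4=7-1=6
CMP r4, #4  (cmp 6,4)
BGT L2: taken
r3=M[104]=15
r6=20-15=5
r3=15-20=-5
r6=M[104]=15
r3=(-5)&15=11
r2=104+4=108
r4=6-1=5
CMP r4, #4  (cmp 5,4)
BGT L2: taken
r3=M[108]=17
r6=15-17=-2
r3=17-20=-3
r6=M[108]=17
r3=(-3)&17=17
r2=108+4=112
r4=5-1=4
CMP r4, #4  (cmp 4,4)
BGT L2: not taken
r3=17^17=0
halt.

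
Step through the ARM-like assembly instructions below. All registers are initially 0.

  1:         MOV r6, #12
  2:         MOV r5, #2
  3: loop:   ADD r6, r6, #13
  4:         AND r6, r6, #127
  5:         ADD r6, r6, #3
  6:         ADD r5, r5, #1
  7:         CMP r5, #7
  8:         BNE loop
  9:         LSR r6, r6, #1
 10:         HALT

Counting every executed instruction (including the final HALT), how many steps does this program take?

r6=12
r5=2
r6=12+13=25
r6=25&127=25
r6=25+3=28
r5=2+1=3
CMP r5, #7  (cmp 3,7)
BNE loop: taken
r6=28+13=41
r6=41&127=41
r6=41+3=44
r5=3+1=4
CMP r5, #7  (cmp 4,7)
BNE loop: taken
r6=44+13=57
r6=57&127=57
r6=57+3=60
r5=4+1=5
CMP r5, #7  (cmp 5,7)
BNE loop: taken
r6=60+13=73
r6=73&127=73
r6=73+3=76
r5=5+1=6
CMP r5, #7  (cmp 6,7)
BNE loop: taken
r6=76+13=89
r6=89&127=89
r6=89+3=92
r5=6+1=7
CMP r5, #7  (cmp 7,7)
BNE loop: not taken
r6=92>>1=46
halt.
Total executed instructions: 34.

34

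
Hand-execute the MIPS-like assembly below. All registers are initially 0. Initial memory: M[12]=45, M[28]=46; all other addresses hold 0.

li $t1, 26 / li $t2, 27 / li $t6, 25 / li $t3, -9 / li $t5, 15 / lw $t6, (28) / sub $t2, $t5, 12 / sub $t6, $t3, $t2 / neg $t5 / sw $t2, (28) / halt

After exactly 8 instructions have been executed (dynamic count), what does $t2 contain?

3

li $t1, 26 → $t1=26
li $t2, 27 → $t2=27
li $t6, 25 → $t6=25
li $t3, -9 → $t3=-9
li $t5, 15 → $t5=15
lw $t6, (28) → $t6=M[28]=46
sub $t2, $t5, 12 → $t2=15-12=3
sub $t6, $t3, $t2 → $t6=(-9)-3=-12
After step 8: $t2 = 3.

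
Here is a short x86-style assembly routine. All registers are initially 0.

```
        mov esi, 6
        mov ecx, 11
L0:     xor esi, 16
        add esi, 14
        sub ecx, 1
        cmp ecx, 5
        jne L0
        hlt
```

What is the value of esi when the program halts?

122

esi=6
ecx=11
esi=6^16=22
esi=22+14=36
ecx=11-1=10
cmp ecx, 5  (cmp 10,5)
jne L0: taken
esi=36^16=52
esi=52+14=66
ecx=10-1=9
cmp ecx, 5  (cmp 9,5)
jne L0: taken
esi=66^16=82
esi=82+14=96
ecx=9-1=8
cmp ecx, 5  (cmp 8,5)
jne L0: taken
esi=96^16=112
esi=112+14=126
ecx=8-1=7
cmp ecx, 5  (cmp 7,5)
jne L0: taken
esi=126^16=110
esi=110+14=124
ecx=7-1=6
cmp ecx, 5  (cmp 6,5)
jne L0: taken
esi=124^16=108
esi=108+14=122
ecx=6-1=5
cmp ecx, 5  (cmp 5,5)
jne L0: not taken
halt.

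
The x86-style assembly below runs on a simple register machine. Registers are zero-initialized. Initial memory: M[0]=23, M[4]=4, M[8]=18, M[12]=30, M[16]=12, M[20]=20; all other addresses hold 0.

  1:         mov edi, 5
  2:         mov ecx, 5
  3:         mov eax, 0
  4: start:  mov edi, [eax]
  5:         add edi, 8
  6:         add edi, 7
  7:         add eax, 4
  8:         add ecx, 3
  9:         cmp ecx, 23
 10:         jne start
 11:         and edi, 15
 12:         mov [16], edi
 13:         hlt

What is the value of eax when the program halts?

edi=5
ecx=5
eax=0
edi=M[0]=23
edi=23+8=31
edi=31+7=38
eax=0+4=4
ecx=5+3=8
cmp ecx, 23  (cmp 8,23)
jne start: taken
edi=M[4]=4
edi=4+8=12
edi=12+7=19
eax=4+4=8
ecx=8+3=11
cmp ecx, 23  (cmp 11,23)
jne start: taken
edi=M[8]=18
edi=18+8=26
edi=26+7=33
eax=8+4=12
ecx=11+3=14
cmp ecx, 23  (cmp 14,23)
jne start: taken
edi=M[12]=30
edi=30+8=38
edi=38+7=45
eax=12+4=16
ecx=14+3=17
cmp ecx, 23  (cmp 17,23)
jne start: taken
edi=M[16]=12
edi=12+8=20
edi=20+7=27
eax=16+4=20
ecx=17+3=20
cmp ecx, 23  (cmp 20,23)
jne start: taken
edi=M[20]=20
edi=20+8=28
edi=28+7=35
eax=20+4=24
ecx=20+3=23
cmp ecx, 23  (cmp 23,23)
jne start: not taken
edi=35&15=3
mov [16], edi → M[16]=3
halt.

24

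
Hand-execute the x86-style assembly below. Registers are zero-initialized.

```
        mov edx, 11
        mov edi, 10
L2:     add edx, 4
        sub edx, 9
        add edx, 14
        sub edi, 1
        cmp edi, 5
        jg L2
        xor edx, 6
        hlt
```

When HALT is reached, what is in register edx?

62

edx=11
edi=10
edx=11+4=15
edx=15-9=6
edx=6+14=20
edi=10-1=9
cmp edi, 5  (cmp 9,5)
jg L2: taken
edx=20+4=24
edx=24-9=15
edx=15+14=29
edi=9-1=8
cmp edi, 5  (cmp 8,5)
jg L2: taken
edx=29+4=33
edx=33-9=24
edx=24+14=38
edi=8-1=7
cmp edi, 5  (cmp 7,5)
jg L2: taken
edx=38+4=42
edx=42-9=33
edx=33+14=47
edi=7-1=6
cmp edi, 5  (cmp 6,5)
jg L2: taken
edx=47+4=51
edx=51-9=42
edx=42+14=56
edi=6-1=5
cmp edi, 5  (cmp 5,5)
jg L2: not taken
edx=56^6=62
halt.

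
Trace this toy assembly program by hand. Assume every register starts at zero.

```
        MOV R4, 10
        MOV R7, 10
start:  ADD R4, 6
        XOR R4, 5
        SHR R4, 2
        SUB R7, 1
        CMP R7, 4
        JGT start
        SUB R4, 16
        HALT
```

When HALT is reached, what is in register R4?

-13

R4=10
R7=10
R4=10+6=16
R4=16^5=21
R4=21>>2=5
R7=10-1=9
CMP R7, 4  (cmp 9,4)
JGT start: taken
R4=5+6=11
R4=11^5=14
R4=14>>2=3
R7=9-1=8
CMP R7, 4  (cmp 8,4)
JGT start: taken
R4=3+6=9
R4=9^5=12
R4=12>>2=3
R7=8-1=7
CMP R7, 4  (cmp 7,4)
JGT start: taken
R4=3+6=9
R4=9^5=12
R4=12>>2=3
R7=7-1=6
CMP R7, 4  (cmp 6,4)
JGT start: taken
R4=3+6=9
R4=9^5=12
R4=12>>2=3
R7=6-1=5
CMP R7, 4  (cmp 5,4)
JGT start: taken
R4=3+6=9
R4=9^5=12
R4=12>>2=3
R7=5-1=4
CMP R7, 4  (cmp 4,4)
JGT start: not taken
R4=3-16=-13
halt.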